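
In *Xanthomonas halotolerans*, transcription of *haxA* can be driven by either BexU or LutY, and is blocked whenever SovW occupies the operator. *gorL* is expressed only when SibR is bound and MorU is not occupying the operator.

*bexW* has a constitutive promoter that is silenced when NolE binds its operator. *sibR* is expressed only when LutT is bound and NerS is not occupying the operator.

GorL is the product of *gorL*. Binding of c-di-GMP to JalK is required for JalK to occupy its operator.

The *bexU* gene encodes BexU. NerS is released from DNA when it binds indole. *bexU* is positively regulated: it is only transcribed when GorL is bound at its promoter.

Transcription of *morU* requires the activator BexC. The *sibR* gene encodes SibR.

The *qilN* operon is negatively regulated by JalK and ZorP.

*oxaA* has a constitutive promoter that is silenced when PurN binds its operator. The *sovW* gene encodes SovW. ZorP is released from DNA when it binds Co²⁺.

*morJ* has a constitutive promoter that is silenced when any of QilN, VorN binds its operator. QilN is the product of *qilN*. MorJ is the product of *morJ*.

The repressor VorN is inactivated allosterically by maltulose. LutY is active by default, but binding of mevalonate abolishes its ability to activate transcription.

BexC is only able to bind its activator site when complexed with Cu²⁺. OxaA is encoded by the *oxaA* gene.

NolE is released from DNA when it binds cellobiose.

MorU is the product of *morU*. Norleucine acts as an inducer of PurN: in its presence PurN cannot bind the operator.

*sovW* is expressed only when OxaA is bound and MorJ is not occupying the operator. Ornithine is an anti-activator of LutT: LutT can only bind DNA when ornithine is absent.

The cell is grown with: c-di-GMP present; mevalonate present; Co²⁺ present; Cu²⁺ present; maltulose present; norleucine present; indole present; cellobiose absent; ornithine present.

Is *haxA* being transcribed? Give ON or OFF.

Ornithine is present, so LutT is inactive.
Indole is present, so NerS is inactive.
Required activator LutT is absent, so *sibR* is not transcribed.
So SibR is not produced.
Cu²⁺ is present, so BexC is active.
No repressor is bound and BexC is active, so *morU* is transcribed.
So MorU is produced and active.
With repressor MorU bound, *gorL* is not transcribed.
So GorL is not produced.
Required activator GorL is absent, so *bexU* is not transcribed.
So BexU is not produced.
c-di-GMP is present, so JalK is active.
Co²⁺ is present, so ZorP is inactive.
With repressor JalK bound, *qilN* is not transcribed.
So QilN is not produced.
Maltulose is present, so VorN is inactive.
With no repressor bound, *morJ* is transcribed.
So MorJ is produced and active.
Norleucine is present, so PurN is inactive.
With no repressor bound, *oxaA* is transcribed.
So OxaA is produced and active.
With repressor MorJ bound, *sovW* is not transcribed.
So SovW is not produced.
Mevalonate is present, so LutY is inactive.
No activator is available at the *haxA* promoter, so *haxA* is not transcribed.

OFF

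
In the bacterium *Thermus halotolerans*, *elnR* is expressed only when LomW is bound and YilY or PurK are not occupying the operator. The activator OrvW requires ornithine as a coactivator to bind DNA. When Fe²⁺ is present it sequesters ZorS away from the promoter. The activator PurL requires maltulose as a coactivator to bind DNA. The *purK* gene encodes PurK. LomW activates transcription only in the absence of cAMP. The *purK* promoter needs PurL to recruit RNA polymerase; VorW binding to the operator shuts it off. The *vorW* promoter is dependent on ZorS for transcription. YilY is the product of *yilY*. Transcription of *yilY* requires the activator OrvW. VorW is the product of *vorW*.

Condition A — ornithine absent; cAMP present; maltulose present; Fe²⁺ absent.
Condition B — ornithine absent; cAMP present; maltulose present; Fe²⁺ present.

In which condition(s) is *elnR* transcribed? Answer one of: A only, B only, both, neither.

Condition A:
Ornithine is absent, so OrvW is inactive.
Required activator OrvW is absent, so *yilY* is not transcribed.
So YilY is not produced.
cAMP is present, so LomW is inactive.
Maltulose is present, so PurL is active.
Fe²⁺ is absent, so ZorS is active.
No repressor is bound and ZorS is active, so *vorW* is transcribed.
So VorW is produced and active.
With repressor VorW bound, *purK* is not transcribed.
So PurK is not produced.
Required activator LomW is absent, so *elnR* is not transcribed.
→ *elnR* is OFF in A.
Condition B:
Ornithine is absent, so OrvW is inactive.
Required activator OrvW is absent, so *yilY* is not transcribed.
So YilY is not produced.
cAMP is present, so LomW is inactive.
Maltulose is present, so PurL is active.
Fe²⁺ is present, so ZorS is inactive.
Required activator ZorS is absent, so *vorW* is not transcribed.
So VorW is not produced.
No repressor is bound and PurL is active, so *purK* is transcribed.
So PurK is produced and active.
With repressor PurK bound, *elnR* is not transcribed.
→ *elnR* is OFF in B.

neither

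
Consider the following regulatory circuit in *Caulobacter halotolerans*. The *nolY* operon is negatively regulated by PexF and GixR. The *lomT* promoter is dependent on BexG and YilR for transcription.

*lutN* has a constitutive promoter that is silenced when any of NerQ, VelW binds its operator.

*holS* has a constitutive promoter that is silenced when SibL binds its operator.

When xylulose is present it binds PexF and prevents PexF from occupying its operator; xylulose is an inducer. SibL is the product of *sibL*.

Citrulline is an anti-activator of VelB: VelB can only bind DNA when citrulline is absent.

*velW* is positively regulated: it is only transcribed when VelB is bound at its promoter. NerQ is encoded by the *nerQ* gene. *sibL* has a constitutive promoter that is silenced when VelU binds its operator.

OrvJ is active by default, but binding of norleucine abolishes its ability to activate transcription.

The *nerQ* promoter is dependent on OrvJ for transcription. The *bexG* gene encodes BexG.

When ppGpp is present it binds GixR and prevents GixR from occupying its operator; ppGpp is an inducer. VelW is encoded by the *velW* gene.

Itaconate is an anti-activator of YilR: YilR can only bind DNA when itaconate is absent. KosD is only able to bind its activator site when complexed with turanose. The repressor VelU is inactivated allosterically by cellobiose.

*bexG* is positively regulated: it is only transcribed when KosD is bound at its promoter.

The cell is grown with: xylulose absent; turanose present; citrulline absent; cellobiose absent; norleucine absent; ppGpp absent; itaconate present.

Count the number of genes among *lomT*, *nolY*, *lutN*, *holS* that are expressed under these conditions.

1

Turanose is present, so KosD is active.
No repressor is bound and KosD is active, so *bexG* is transcribed.
So BexG is produced and active.
Itaconate is present, so YilR is inactive.
Required activator YilR is absent, so *lomT* is not transcribed.
→ *lomT* is OFF.
Xylulose is absent, so PexF is active.
ppGpp is absent, so GixR is active.
With repressor PexF bound, *nolY* is not transcribed.
→ *nolY* is OFF.
Norleucine is absent, so OrvJ is active.
No repressor is bound and OrvJ is active, so *nerQ* is transcribed.
So NerQ is produced and active.
Citrulline is absent, so VelB is active.
No repressor is bound and VelB is active, so *velW* is transcribed.
So VelW is produced and active.
With repressor NerQ bound, *lutN* is not transcribed.
→ *lutN* is OFF.
Cellobiose is absent, so VelU is active.
With repressor VelU bound, *sibL* is not transcribed.
So SibL is not produced.
With no repressor bound, *holS* is transcribed.
→ *holS* is ON.
1 of the 4 genes is transcribed.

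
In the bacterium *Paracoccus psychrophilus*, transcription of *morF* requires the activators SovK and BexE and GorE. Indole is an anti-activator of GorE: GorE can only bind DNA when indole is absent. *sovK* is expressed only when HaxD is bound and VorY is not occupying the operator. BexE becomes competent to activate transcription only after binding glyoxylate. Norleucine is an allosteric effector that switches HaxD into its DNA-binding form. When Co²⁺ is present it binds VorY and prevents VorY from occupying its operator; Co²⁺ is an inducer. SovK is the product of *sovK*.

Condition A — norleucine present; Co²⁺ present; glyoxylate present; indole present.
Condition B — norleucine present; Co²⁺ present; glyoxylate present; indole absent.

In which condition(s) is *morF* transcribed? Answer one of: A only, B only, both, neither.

Condition A:
Norleucine is present, so HaxD is active.
Co²⁺ is present, so VorY is inactive.
No repressor is bound and HaxD is active, so *sovK* is transcribed.
So SovK is produced and active.
Glyoxylate is present, so BexE is active.
Indole is present, so GorE is inactive.
Required activator GorE is absent, so *morF* is not transcribed.
→ *morF* is OFF in A.
Condition B:
Norleucine is present, so HaxD is active.
Co²⁺ is present, so VorY is inactive.
No repressor is bound and HaxD is active, so *sovK* is transcribed.
So SovK is produced and active.
Glyoxylate is present, so BexE is active.
Indole is absent, so GorE is active.
No repressor is bound and SovK and BexE and GorE are active, so *morF* is transcribed.
→ *morF* is ON in B.

B only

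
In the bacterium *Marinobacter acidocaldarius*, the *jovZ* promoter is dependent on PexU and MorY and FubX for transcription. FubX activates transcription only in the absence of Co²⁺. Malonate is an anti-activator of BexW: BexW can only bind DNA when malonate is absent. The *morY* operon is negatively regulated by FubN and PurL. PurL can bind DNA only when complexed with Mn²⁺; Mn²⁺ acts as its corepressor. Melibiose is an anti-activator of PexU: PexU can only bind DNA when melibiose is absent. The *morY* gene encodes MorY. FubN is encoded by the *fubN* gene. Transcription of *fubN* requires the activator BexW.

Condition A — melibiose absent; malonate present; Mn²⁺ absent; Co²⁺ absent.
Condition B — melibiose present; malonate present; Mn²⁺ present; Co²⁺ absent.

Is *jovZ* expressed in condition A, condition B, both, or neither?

A only

Condition A:
Melibiose is absent, so PexU is active.
Malonate is present, so BexW is inactive.
Required activator BexW is absent, so *fubN* is not transcribed.
So FubN is not produced.
Mn²⁺ is absent, so PurL is inactive.
With no repressor bound, *morY* is transcribed.
So MorY is produced and active.
Co²⁺ is absent, so FubX is active.
No repressor is bound and PexU and MorY and FubX are active, so *jovZ* is transcribed.
→ *jovZ* is ON in A.
Condition B:
Melibiose is present, so PexU is inactive.
Malonate is present, so BexW is inactive.
Required activator BexW is absent, so *fubN* is not transcribed.
So FubN is not produced.
Mn²⁺ is present, so PurL is active.
With repressor PurL bound, *morY* is not transcribed.
So MorY is not produced.
Co²⁺ is absent, so FubX is active.
Required activator PexU is absent, so *jovZ* is not transcribed.
→ *jovZ* is OFF in B.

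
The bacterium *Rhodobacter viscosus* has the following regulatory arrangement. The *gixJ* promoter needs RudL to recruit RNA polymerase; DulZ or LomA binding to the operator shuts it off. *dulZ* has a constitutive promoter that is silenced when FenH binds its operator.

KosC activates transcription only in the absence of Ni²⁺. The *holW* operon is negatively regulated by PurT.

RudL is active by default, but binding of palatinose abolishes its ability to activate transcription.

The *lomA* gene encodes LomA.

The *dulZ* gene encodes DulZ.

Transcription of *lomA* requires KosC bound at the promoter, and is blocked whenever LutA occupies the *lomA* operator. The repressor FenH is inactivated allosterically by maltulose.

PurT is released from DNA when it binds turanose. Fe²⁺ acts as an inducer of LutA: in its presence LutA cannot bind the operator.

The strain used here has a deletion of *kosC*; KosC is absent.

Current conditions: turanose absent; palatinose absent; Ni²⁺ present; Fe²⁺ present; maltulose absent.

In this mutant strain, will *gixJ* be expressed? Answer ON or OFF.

Palatinose is absent, so RudL is active.
Maltulose is absent, so FenH is active.
With repressor FenH bound, *dulZ* is not transcribed.
So DulZ is not produced.
KosC is non-functional in this strain, so it has no effect.
Fe²⁺ is present, so LutA is inactive.
Required activator KosC is absent, so *lomA* is not transcribed.
So LomA is not produced.
No repressor is bound and RudL is active, so *gixJ* is transcribed.

ON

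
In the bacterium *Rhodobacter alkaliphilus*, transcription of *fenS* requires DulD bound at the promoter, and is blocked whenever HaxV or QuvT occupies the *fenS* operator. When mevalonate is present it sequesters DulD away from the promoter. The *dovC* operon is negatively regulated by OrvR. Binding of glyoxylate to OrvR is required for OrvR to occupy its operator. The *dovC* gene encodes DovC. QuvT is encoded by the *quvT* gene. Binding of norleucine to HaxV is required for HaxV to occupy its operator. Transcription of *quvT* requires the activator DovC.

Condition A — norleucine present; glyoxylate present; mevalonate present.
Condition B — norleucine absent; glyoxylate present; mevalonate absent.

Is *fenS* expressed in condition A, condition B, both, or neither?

Condition A:
Norleucine is present, so HaxV is active.
Glyoxylate is present, so OrvR is active.
With repressor OrvR bound, *dovC* is not transcribed.
So DovC is not produced.
Required activator DovC is absent, so *quvT* is not transcribed.
So QuvT is not produced.
Mevalonate is present, so DulD is inactive.
With repressor HaxV bound, *fenS* is not transcribed.
→ *fenS* is OFF in A.
Condition B:
Norleucine is absent, so HaxV is inactive.
Glyoxylate is present, so OrvR is active.
With repressor OrvR bound, *dovC* is not transcribed.
So DovC is not produced.
Required activator DovC is absent, so *quvT* is not transcribed.
So QuvT is not produced.
Mevalonate is absent, so DulD is active.
No repressor is bound and DulD is active, so *fenS* is transcribed.
→ *fenS* is ON in B.

B only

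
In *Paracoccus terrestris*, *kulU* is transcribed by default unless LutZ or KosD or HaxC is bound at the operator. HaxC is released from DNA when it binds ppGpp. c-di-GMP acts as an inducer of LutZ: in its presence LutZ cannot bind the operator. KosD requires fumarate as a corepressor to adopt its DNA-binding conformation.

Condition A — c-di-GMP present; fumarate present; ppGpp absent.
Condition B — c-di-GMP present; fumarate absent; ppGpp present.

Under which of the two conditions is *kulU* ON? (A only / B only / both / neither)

Condition A:
c-di-GMP is present, so LutZ is inactive.
Fumarate is present, so KosD is active.
ppGpp is absent, so HaxC is active.
With repressor KosD bound, *kulU* is not transcribed.
→ *kulU* is OFF in A.
Condition B:
c-di-GMP is present, so LutZ is inactive.
Fumarate is absent, so KosD is inactive.
ppGpp is present, so HaxC is inactive.
With no repressor bound, *kulU* is transcribed.
→ *kulU* is ON in B.

B only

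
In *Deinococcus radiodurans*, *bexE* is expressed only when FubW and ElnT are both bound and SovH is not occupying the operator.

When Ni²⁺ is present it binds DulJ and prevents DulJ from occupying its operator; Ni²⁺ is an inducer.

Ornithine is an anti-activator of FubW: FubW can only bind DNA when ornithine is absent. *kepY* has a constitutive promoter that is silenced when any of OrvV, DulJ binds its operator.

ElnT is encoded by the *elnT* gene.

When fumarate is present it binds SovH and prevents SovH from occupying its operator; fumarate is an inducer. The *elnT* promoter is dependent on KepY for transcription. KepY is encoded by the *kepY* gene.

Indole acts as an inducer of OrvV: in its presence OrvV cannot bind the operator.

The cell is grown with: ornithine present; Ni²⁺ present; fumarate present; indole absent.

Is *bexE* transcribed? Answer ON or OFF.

OFF

Ornithine is present, so FubW is inactive.
Indole is absent, so OrvV is active.
Ni²⁺ is present, so DulJ is inactive.
With repressor OrvV bound, *kepY* is not transcribed.
So KepY is not produced.
Required activator KepY is absent, so *elnT* is not transcribed.
So ElnT is not produced.
Fumarate is present, so SovH is inactive.
Required activator FubW is absent, so *bexE* is not transcribed.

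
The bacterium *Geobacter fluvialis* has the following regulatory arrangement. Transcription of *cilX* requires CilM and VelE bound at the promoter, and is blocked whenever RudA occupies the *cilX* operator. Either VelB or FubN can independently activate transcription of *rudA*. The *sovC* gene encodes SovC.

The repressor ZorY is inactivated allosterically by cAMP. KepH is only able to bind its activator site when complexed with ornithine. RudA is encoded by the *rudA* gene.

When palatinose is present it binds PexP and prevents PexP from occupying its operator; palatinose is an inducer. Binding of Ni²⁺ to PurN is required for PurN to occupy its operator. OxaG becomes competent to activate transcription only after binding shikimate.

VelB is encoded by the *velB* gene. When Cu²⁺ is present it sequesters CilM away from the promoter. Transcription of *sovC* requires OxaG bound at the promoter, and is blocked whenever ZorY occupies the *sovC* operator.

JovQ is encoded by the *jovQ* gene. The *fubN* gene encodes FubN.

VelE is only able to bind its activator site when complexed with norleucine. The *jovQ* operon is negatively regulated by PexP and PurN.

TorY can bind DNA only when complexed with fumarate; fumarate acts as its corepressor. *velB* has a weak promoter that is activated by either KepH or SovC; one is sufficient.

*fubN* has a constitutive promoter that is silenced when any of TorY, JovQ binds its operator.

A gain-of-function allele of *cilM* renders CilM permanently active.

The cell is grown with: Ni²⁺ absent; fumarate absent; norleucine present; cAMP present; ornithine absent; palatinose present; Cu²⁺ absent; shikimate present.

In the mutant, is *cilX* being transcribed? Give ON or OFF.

CilM is constitutively active in this strain.
Norleucine is present, so VelE is active.
Ornithine is absent, so KepH is inactive.
cAMP is present, so ZorY is inactive.
Shikimate is present, so OxaG is active.
No repressor is bound and OxaG is active, so *sovC* is transcribed.
So SovC is produced and active.
Activator SovC is present, so *velB* is transcribed.
So VelB is produced and active.
Fumarate is absent, so TorY is inactive.
Palatinose is present, so PexP is inactive.
Ni²⁺ is absent, so PurN is inactive.
With no repressor bound, *jovQ* is transcribed.
So JovQ is produced and active.
With repressor JovQ bound, *fubN* is not transcribed.
So FubN is not produced.
Activator VelB is present, so *rudA* is transcribed.
So RudA is produced and active.
With repressor RudA bound, *cilX* is not transcribed.

OFF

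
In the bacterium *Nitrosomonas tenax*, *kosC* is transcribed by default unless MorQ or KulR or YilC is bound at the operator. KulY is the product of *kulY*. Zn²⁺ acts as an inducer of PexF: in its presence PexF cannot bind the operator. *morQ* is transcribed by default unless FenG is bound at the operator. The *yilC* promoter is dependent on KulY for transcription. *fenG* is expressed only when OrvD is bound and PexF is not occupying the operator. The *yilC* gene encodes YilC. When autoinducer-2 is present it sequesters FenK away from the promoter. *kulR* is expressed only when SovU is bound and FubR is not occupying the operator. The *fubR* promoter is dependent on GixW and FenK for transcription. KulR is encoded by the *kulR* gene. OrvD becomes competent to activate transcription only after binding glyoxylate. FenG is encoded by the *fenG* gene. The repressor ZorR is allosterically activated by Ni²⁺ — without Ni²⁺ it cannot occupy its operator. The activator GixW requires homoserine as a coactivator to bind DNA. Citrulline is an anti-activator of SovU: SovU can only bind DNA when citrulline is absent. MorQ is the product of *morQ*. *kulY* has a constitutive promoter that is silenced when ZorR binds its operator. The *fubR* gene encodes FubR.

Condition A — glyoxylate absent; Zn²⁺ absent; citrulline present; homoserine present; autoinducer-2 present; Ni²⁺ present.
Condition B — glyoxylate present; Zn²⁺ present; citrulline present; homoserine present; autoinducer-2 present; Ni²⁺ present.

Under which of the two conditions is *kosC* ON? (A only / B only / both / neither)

Condition A:
Glyoxylate is absent, so OrvD is inactive.
Zn²⁺ is absent, so PexF is active.
With repressor PexF bound, *fenG* is not transcribed.
So FenG is not produced.
With no repressor bound, *morQ* is transcribed.
So MorQ is produced and active.
Citrulline is present, so SovU is inactive.
Homoserine is present, so GixW is active.
Autoinducer-2 is present, so FenK is inactive.
Required activator FenK is absent, so *fubR* is not transcribed.
So FubR is not produced.
Required activator SovU is absent, so *kulR* is not transcribed.
So KulR is not produced.
Ni²⁺ is present, so ZorR is active.
With repressor ZorR bound, *kulY* is not transcribed.
So KulY is not produced.
Required activator KulY is absent, so *yilC* is not transcribed.
So YilC is not produced.
With repressor MorQ bound, *kosC* is not transcribed.
→ *kosC* is OFF in A.
Condition B:
Glyoxylate is present, so OrvD is active.
Zn²⁺ is present, so PexF is inactive.
No repressor is bound and OrvD is active, so *fenG* is transcribed.
So FenG is produced and active.
With repressor FenG bound, *morQ* is not transcribed.
So MorQ is not produced.
Citrulline is present, so SovU is inactive.
Homoserine is present, so GixW is active.
Autoinducer-2 is present, so FenK is inactive.
Required activator FenK is absent, so *fubR* is not transcribed.
So FubR is not produced.
Required activator SovU is absent, so *kulR* is not transcribed.
So KulR is not produced.
Ni²⁺ is present, so ZorR is active.
With repressor ZorR bound, *kulY* is not transcribed.
So KulY is not produced.
Required activator KulY is absent, so *yilC* is not transcribed.
So YilC is not produced.
With no repressor bound, *kosC* is transcribed.
→ *kosC* is ON in B.

B only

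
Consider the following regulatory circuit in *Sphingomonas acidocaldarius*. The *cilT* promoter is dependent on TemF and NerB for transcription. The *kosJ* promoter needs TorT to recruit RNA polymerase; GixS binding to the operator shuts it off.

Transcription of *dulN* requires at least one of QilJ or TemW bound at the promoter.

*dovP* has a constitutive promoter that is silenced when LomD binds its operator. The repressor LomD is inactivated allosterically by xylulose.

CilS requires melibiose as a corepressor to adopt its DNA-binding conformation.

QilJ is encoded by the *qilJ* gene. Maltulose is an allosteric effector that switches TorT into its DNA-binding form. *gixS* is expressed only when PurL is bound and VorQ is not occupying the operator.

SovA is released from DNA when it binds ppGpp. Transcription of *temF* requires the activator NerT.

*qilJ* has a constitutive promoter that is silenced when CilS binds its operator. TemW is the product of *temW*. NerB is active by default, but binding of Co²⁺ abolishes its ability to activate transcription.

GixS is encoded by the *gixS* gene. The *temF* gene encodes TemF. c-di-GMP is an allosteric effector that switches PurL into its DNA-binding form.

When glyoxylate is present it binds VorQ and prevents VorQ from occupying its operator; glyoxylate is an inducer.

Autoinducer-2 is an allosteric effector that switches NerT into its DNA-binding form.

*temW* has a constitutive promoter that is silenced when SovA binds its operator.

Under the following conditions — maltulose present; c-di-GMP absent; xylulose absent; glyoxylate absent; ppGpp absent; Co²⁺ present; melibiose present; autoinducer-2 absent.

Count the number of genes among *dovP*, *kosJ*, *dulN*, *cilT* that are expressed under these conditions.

1

Xylulose is absent, so LomD is active.
With repressor LomD bound, *dovP* is not transcribed.
→ *dovP* is OFF.
Maltulose is present, so TorT is active.
c-di-GMP is absent, so PurL is inactive.
Glyoxylate is absent, so VorQ is active.
With repressor VorQ bound, *gixS* is not transcribed.
So GixS is not produced.
No repressor is bound and TorT is active, so *kosJ* is transcribed.
→ *kosJ* is ON.
Melibiose is present, so CilS is active.
With repressor CilS bound, *qilJ* is not transcribed.
So QilJ is not produced.
ppGpp is absent, so SovA is active.
With repressor SovA bound, *temW* is not transcribed.
So TemW is not produced.
No activator is available at the *dulN* promoter, so *dulN* is not transcribed.
→ *dulN* is OFF.
Autoinducer-2 is absent, so NerT is inactive.
Required activator NerT is absent, so *temF* is not transcribed.
So TemF is not produced.
Co²⁺ is present, so NerB is inactive.
Required activator TemF is absent, so *cilT* is not transcribed.
→ *cilT* is OFF.
1 of the 4 genes is transcribed.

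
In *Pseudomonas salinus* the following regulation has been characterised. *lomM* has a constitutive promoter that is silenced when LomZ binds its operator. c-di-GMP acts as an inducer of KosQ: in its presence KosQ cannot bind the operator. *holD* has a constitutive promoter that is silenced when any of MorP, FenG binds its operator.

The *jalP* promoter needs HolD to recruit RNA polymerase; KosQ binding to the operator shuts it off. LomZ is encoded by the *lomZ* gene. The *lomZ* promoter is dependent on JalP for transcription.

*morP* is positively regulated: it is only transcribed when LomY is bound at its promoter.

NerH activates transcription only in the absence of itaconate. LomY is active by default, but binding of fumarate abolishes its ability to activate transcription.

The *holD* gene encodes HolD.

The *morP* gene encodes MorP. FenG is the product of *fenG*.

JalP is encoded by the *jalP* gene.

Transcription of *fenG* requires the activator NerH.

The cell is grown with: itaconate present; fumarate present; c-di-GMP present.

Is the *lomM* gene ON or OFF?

Fumarate is present, so LomY is inactive.
Required activator LomY is absent, so *morP* is not transcribed.
So MorP is not produced.
Itaconate is present, so NerH is inactive.
Required activator NerH is absent, so *fenG* is not transcribed.
So FenG is not produced.
With no repressor bound, *holD* is transcribed.
So HolD is produced and active.
c-di-GMP is present, so KosQ is inactive.
No repressor is bound and HolD is active, so *jalP* is transcribed.
So JalP is produced and active.
No repressor is bound and JalP is active, so *lomZ* is transcribed.
So LomZ is produced and active.
With repressor LomZ bound, *lomM* is not transcribed.

OFF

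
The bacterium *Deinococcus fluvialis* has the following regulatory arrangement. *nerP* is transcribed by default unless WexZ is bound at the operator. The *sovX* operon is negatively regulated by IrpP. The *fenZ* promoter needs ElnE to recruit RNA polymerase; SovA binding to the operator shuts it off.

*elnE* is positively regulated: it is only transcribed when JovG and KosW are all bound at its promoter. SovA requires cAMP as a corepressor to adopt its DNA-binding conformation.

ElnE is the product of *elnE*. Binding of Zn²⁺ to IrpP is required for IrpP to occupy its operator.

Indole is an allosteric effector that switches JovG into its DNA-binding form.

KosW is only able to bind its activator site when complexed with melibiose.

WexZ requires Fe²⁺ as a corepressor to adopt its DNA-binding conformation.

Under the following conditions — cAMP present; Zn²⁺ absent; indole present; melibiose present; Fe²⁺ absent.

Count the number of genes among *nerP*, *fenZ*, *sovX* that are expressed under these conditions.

Fe²⁺ is absent, so WexZ is inactive.
With no repressor bound, *nerP* is transcribed.
→ *nerP* is ON.
Indole is present, so JovG is active.
Melibiose is present, so KosW is active.
No repressor is bound and JovG and KosW are active, so *elnE* is transcribed.
So ElnE is produced and active.
cAMP is present, so SovA is active.
With repressor SovA bound, *fenZ* is not transcribed.
→ *fenZ* is OFF.
Zn²⁺ is absent, so IrpP is inactive.
With no repressor bound, *sovX* is transcribed.
→ *sovX* is ON.
2 of the 3 genes are transcribed.

2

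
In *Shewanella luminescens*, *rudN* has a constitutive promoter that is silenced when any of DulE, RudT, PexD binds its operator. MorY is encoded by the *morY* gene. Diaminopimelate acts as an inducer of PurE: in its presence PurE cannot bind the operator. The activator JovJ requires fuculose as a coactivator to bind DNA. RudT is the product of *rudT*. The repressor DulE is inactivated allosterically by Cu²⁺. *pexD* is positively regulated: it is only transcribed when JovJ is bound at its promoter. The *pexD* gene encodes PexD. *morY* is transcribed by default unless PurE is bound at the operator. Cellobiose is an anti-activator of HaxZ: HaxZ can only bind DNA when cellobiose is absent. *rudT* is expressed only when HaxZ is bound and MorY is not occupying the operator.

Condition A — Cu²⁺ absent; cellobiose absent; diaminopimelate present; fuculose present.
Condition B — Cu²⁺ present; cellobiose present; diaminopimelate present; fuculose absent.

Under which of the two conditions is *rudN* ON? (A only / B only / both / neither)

Condition A:
Cu²⁺ is absent, so DulE is active.
Cellobiose is absent, so HaxZ is active.
Diaminopimelate is present, so PurE is inactive.
With no repressor bound, *morY* is transcribed.
So MorY is produced and active.
With repressor MorY bound, *rudT* is not transcribed.
So RudT is not produced.
Fuculose is present, so JovJ is active.
No repressor is bound and JovJ is active, so *pexD* is transcribed.
So PexD is produced and active.
With repressor DulE bound, *rudN* is not transcribed.
→ *rudN* is OFF in A.
Condition B:
Cu²⁺ is present, so DulE is inactive.
Cellobiose is present, so HaxZ is inactive.
Diaminopimelate is present, so PurE is inactive.
With no repressor bound, *morY* is transcribed.
So MorY is produced and active.
With repressor MorY bound, *rudT* is not transcribed.
So RudT is not produced.
Fuculose is absent, so JovJ is inactive.
Required activator JovJ is absent, so *pexD* is not transcribed.
So PexD is not produced.
With no repressor bound, *rudN* is transcribed.
→ *rudN* is ON in B.

B only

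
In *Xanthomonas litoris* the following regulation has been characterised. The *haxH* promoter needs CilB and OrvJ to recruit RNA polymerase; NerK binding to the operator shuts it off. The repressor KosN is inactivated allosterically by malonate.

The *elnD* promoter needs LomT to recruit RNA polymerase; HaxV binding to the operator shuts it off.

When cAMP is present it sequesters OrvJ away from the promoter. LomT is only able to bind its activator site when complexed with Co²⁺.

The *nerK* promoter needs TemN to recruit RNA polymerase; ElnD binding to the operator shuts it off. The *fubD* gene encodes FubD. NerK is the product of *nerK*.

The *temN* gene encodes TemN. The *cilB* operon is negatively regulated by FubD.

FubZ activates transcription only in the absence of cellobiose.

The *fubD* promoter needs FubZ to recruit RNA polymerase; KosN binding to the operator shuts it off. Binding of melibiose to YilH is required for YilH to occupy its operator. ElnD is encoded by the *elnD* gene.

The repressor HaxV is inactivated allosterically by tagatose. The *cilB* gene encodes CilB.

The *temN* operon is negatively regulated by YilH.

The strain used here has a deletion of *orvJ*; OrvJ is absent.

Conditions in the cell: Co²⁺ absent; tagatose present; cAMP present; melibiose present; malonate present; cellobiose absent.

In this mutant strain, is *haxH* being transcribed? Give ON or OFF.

Melibiose is present, so YilH is active.
With repressor YilH bound, *temN* is not transcribed.
So TemN is not produced.
Tagatose is present, so HaxV is inactive.
Co²⁺ is absent, so LomT is inactive.
Required activator LomT is absent, so *elnD* is not transcribed.
So ElnD is not produced.
Required activator TemN is absent, so *nerK* is not transcribed.
So NerK is not produced.
Cellobiose is absent, so FubZ is active.
Malonate is present, so KosN is inactive.
No repressor is bound and FubZ is active, so *fubD* is transcribed.
So FubD is produced and active.
With repressor FubD bound, *cilB* is not transcribed.
So CilB is not produced.
OrvJ is non-functional in this strain, so it has no effect.
Required activator CilB is absent, so *haxH* is not transcribed.

OFF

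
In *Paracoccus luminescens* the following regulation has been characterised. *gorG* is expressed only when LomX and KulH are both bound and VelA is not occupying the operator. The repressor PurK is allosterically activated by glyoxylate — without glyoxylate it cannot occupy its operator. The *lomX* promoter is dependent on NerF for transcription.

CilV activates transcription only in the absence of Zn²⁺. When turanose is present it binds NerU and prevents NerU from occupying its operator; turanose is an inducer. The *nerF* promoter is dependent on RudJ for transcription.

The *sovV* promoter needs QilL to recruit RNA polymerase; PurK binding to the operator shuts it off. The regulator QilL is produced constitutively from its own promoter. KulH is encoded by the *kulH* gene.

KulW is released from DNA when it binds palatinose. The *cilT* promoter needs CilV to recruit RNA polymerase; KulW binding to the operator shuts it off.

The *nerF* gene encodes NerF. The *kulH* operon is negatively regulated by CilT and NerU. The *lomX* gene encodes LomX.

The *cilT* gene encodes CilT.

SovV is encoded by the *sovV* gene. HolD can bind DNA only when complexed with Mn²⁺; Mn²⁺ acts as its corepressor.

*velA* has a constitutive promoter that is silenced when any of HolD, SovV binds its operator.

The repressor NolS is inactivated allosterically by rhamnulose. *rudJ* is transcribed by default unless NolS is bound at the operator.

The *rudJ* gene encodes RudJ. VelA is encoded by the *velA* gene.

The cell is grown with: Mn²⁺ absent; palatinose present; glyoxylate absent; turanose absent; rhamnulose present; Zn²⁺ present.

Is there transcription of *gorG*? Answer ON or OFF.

Mn²⁺ is absent, so HolD is inactive.
QilL is produced constitutively and is active.
Glyoxylate is absent, so PurK is inactive.
No repressor is bound and QilL is active, so *sovV* is transcribed.
So SovV is produced and active.
With repressor SovV bound, *velA* is not transcribed.
So VelA is not produced.
Rhamnulose is present, so NolS is inactive.
With no repressor bound, *rudJ* is transcribed.
So RudJ is produced and active.
No repressor is bound and RudJ is active, so *nerF* is transcribed.
So NerF is produced and active.
No repressor is bound and NerF is active, so *lomX* is transcribed.
So LomX is produced and active.
Palatinose is present, so KulW is inactive.
Zn²⁺ is present, so CilV is inactive.
Required activator CilV is absent, so *cilT* is not transcribed.
So CilT is not produced.
Turanose is absent, so NerU is active.
With repressor NerU bound, *kulH* is not transcribed.
So KulH is not produced.
Required activator KulH is absent, so *gorG* is not transcribed.

OFF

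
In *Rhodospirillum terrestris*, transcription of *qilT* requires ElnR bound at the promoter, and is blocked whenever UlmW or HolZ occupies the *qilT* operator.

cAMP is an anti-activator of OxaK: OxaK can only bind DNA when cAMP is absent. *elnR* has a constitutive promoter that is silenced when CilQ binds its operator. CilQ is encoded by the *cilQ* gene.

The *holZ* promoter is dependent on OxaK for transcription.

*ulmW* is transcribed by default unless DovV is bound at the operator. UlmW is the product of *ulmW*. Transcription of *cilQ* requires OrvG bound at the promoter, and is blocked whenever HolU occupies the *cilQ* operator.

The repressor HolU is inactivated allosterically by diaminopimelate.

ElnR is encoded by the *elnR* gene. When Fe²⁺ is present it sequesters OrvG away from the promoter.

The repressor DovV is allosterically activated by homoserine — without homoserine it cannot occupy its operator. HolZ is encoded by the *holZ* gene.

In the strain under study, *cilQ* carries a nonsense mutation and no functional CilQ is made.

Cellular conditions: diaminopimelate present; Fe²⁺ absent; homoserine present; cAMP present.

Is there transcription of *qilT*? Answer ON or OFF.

ON

CilQ is non-functional in this strain, so it has no effect.
With no repressor bound, *elnR* is transcribed.
So ElnR is produced and active.
Homoserine is present, so DovV is active.
With repressor DovV bound, *ulmW* is not transcribed.
So UlmW is not produced.
cAMP is present, so OxaK is inactive.
Required activator OxaK is absent, so *holZ* is not transcribed.
So HolZ is not produced.
No repressor is bound and ElnR is active, so *qilT* is transcribed.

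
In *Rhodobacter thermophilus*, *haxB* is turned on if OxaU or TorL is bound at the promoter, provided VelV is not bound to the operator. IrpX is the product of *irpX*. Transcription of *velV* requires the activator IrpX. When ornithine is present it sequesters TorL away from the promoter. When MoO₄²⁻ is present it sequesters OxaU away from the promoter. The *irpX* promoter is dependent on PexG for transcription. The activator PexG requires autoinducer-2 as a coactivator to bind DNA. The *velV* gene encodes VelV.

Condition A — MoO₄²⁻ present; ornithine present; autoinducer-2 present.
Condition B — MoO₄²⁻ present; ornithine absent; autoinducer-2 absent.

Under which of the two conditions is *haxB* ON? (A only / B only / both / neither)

B only

Condition A:
MoO₄²⁻ is present, so OxaU is inactive.
Ornithine is present, so TorL is inactive.
Autoinducer-2 is present, so PexG is active.
No repressor is bound and PexG is active, so *irpX* is transcribed.
So IrpX is produced and active.
No repressor is bound and IrpX is active, so *velV* is transcribed.
So VelV is produced and active.
With repressor VelV bound, *haxB* is not transcribed.
→ *haxB* is OFF in A.
Condition B:
MoO₄²⁻ is present, so OxaU is inactive.
Ornithine is absent, so TorL is active.
Autoinducer-2 is absent, so PexG is inactive.
Required activator PexG is absent, so *irpX* is not transcribed.
So IrpX is not produced.
Required activator IrpX is absent, so *velV* is not transcribed.
So VelV is not produced.
Activator TorL is present, so *haxB* is transcribed.
→ *haxB* is ON in B.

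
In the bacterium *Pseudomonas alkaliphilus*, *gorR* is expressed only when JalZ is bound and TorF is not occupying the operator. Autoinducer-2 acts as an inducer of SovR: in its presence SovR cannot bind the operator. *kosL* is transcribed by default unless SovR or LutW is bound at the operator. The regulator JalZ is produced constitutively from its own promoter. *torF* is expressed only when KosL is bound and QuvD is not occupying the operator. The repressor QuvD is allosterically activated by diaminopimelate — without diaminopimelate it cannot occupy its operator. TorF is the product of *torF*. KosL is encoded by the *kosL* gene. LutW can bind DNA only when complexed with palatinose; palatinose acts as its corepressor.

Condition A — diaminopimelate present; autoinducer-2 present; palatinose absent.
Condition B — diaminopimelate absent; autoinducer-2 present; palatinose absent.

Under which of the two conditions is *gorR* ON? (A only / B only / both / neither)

A only

Condition A:
Diaminopimelate is present, so QuvD is active.
Autoinducer-2 is present, so SovR is inactive.
Palatinose is absent, so LutW is inactive.
With no repressor bound, *kosL* is transcribed.
So KosL is produced and active.
With repressor QuvD bound, *torF* is not transcribed.
So TorF is not produced.
JalZ is produced constitutively and is active.
No repressor is bound and JalZ is active, so *gorR* is transcribed.
→ *gorR* is ON in A.
Condition B:
Diaminopimelate is absent, so QuvD is inactive.
Autoinducer-2 is present, so SovR is inactive.
Palatinose is absent, so LutW is inactive.
With no repressor bound, *kosL* is transcribed.
So KosL is produced and active.
No repressor is bound and KosL is active, so *torF* is transcribed.
So TorF is produced and active.
JalZ is produced constitutively and is active.
With repressor TorF bound, *gorR* is not transcribed.
→ *gorR* is OFF in B.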